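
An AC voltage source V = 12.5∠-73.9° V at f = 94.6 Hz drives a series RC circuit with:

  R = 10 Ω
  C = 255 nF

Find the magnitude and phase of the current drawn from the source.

Step 1 — Angular frequency: ω = 2π·f = 2π·94.6 = 594.4 rad/s.
Step 2 — Component impedances:
  R: Z = R = 10 Ω
  C: Z = 1/(jωC) = -j/(ω·C) = 0 - j6598 Ω
Step 3 — Series combination: Z_total = R + C = 10 - j6598 Ω = 6598∠-89.9° Ω.
Step 4 — Source phasor: V = 12.5∠-73.9° V = 3.466 - j12.01 V.
Step 5 — Ohm's law: I = V / Z_total = (3.466 - j12.01) / (10 - j6598) = 0.001821 + j0.0005226 A.
Step 6 — Convert to polar: |I| = 0.001895 A, ∠I = 16.0°.

I = 0.001895∠16.0° A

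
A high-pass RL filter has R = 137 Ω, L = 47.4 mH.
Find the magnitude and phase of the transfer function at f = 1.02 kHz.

Step 1 — Angular frequency: ω = 2π·1020 = 6409 rad/s.
Step 2 — Transfer function: H(jω) = jωL/(R + jωL).
Step 3 — Numerator jωL = j·303.8; denominator R + jωL = 137 + j303.8.
Step 4 — H = 0.831 + j0.3748.
Step 5 — Magnitude: |H| = 0.9116 (-0.8 dB); phase: φ = 24.3°.

|H| = 0.9116 (-0.8 dB), φ = 24.3°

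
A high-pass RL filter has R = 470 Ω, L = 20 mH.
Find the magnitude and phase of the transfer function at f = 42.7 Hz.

Step 1 — Angular frequency: ω = 2π·42.7 = 268.3 rad/s.
Step 2 — Transfer function: H(jω) = jωL/(R + jωL).
Step 3 — Numerator jωL = j·5.366; denominator R + jωL = 470 + j5.366.
Step 4 — H = 0.0001303 + j0.01142.
Step 5 — Magnitude: |H| = 0.01142 (-38.8 dB); phase: φ = 89.3°.

|H| = 0.01142 (-38.8 dB), φ = 89.3°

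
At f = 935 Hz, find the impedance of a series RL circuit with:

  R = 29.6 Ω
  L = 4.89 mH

Step 1 — Angular frequency: ω = 2π·f = 2π·935 = 5875 rad/s.
Step 2 — Component impedances:
  R: Z = R = 29.6 Ω
  L: Z = jωL = j·5875·0.00489 = 0 + j28.73 Ω
Step 3 — Series combination: Z_total = R + L = 29.6 + j28.73 Ω = 41.25∠44.1° Ω.

Z = 29.6 + j28.73 Ω = 41.25∠44.1° Ω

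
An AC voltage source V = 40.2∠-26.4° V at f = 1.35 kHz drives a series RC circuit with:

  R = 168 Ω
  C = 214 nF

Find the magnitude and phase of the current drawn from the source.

Step 1 — Angular frequency: ω = 2π·f = 2π·1350 = 8482 rad/s.
Step 2 — Component impedances:
  R: Z = R = 168 Ω
  C: Z = 1/(jωC) = -j/(ω·C) = 0 - j550.9 Ω
Step 3 — Series combination: Z_total = R + C = 168 - j550.9 Ω = 575.9∠-73.0° Ω.
Step 4 — Source phasor: V = 40.2∠-26.4° V = 36.01 - j17.87 V.
Step 5 — Ohm's law: I = V / Z_total = (36.01 - j17.87) / (168 - j550.9) = 0.04792 + j0.05075 A.
Step 6 — Convert to polar: |I| = 0.0698 A, ∠I = 46.6°.

I = 0.0698∠46.6° A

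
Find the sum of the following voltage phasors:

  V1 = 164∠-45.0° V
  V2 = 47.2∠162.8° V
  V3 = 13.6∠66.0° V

Step 1 — Convert each phasor to rectangular form:
  V1 = 164·(cos(-45.0°) + j·sin(-45.0°)) = 116 - j116 V
  V2 = 47.2·(cos(162.8°) + j·sin(162.8°)) = -45.09 + j13.96 V
  V3 = 13.6·(cos(66.0°) + j·sin(66.0°)) = 5.532 + j12.42 V
Step 2 — Sum components: V_total = 76.41 - j89.58 V.
Step 3 — Convert to polar: |V_total| = 117.7 V, ∠V_total = -49.5°.

V_total = 117.7∠-49.5° V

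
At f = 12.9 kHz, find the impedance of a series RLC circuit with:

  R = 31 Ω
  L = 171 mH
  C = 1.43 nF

Step 1 — Angular frequency: ω = 2π·f = 2π·1.29e+04 = 8.105e+04 rad/s.
Step 2 — Component impedances:
  R: Z = R = 31 Ω
  L: Z = jωL = j·8.105e+04·0.171 = 0 + j1.386e+04 Ω
  C: Z = 1/(jωC) = -j/(ω·C) = 0 - j8628 Ω
Step 3 — Series combination: Z_total = R + L + C = 31 + j5232 Ω = 5232∠89.7° Ω.

Z = 31 + j5232 Ω = 5232∠89.7° Ω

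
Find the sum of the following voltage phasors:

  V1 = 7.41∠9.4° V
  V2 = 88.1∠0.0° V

Step 1 — Convert each phasor to rectangular form:
  V1 = 7.41·(cos(9.4°) + j·sin(9.4°)) = 7.31 + j1.21 V
  V2 = 88.1·(cos(0.0°) + j·sin(0.0°)) = 88.1 V
Step 2 — Sum components: V_total = 95.41 + j1.21 V.
Step 3 — Convert to polar: |V_total| = 95.42 V, ∠V_total = 0.7°.

V_total = 95.42∠0.7° V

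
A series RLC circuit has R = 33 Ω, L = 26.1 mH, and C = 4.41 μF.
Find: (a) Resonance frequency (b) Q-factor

Step 1 — Resonance condition Im(Z)=0 gives ω₀ = 1/√(LC).
Step 2 — ω₀ = 1/√(0.0261·4.41e-06) = 2948 rad/s.
Step 3 — f₀ = ω₀/(2π) = 469.1 Hz.
Step 4 — Series Q: Q = ω₀L/R = 2948·0.0261/33 = 2.331.

(a) f₀ = 469.1 Hz  (b) Q = 2.331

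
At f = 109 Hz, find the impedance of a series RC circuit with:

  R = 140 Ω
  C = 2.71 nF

Step 1 — Angular frequency: ω = 2π·f = 2π·109 = 684.9 rad/s.
Step 2 — Component impedances:
  R: Z = R = 140 Ω
  C: Z = 1/(jωC) = -j/(ω·C) = 0 - j5.388e+05 Ω
Step 3 — Series combination: Z_total = R + C = 140 - j5.388e+05 Ω = 5.388e+05∠-90.0° Ω.

Z = 140 - j5.388e+05 Ω = 5.388e+05∠-90.0° Ω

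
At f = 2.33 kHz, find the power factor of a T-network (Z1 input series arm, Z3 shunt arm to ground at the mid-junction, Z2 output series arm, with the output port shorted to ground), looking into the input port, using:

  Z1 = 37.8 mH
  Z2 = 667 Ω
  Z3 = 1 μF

Step 1 — Angular frequency: ω = 2π·f = 2π·2330 = 1.464e+04 rad/s.
Step 2 — Component impedances:
  Z1: Z = jωL = j·1.464e+04·0.0378 = 0 + j553.4 Ω
  Z2: Z = R = 667 Ω
  Z3: Z = 1/(jωC) = -j/(ω·C) = 0 - j68.31 Ω
Step 3 — With the output port shorted to ground, the output series arm Z2 runs from the junction to ground; the shunt arm Z3 also runs from the junction to ground. They appear in parallel: Z3 || Z2 = 6.923 - j67.6 Ω.
Step 4 — Series with input arm Z1: Z_in = Z1 + (Z3 || Z2) = 6.923 + j485.8 Ω = 485.8∠89.2° Ω.
Step 5 — Power factor: PF = cos(φ) = Re(Z)/|Z| = 6.923/485.8 = 0.01425.
Step 6 — Type: Im(Z) = 485.8 ⇒ lagging (phase φ = 89.2°).

PF = 0.01425 (lagging, φ = 89.2°)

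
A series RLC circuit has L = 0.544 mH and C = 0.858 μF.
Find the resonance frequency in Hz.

Step 1 — Resonance condition Im(Z)=0 gives ω₀ = 1/√(LC).
Step 2 — ω₀ = 1/√(0.000544·8.58e-07) = 4.629e+04 rad/s.
Step 3 — f₀ = ω₀/(2π) = 7367 Hz.

f₀ = 7367 Hz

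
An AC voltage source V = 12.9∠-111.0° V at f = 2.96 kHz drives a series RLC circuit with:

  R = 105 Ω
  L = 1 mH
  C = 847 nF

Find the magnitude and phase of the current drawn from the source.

Step 1 — Angular frequency: ω = 2π·f = 2π·2960 = 1.86e+04 rad/s.
Step 2 — Component impedances:
  R: Z = R = 105 Ω
  L: Z = jωL = j·1.86e+04·0.001 = 0 + j18.6 Ω
  C: Z = 1/(jωC) = -j/(ω·C) = 0 - j63.48 Ω
Step 3 — Series combination: Z_total = R + L + C = 105 - j44.88 Ω = 114.2∠-23.1° Ω.
Step 4 — Source phasor: V = 12.9∠-111.0° V = -4.623 - j12.04 V.
Step 5 — Ohm's law: I = V / Z_total = (-4.623 - j12.04) / (105 - j44.88) = 0.004228 - j0.1129 A.
Step 6 — Convert to polar: |I| = 0.113 A, ∠I = -87.9°.

I = 0.113∠-87.9° A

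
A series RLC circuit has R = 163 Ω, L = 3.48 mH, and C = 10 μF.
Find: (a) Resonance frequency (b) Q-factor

Step 1 — Resonance condition Im(Z)=0 gives ω₀ = 1/√(LC).
Step 2 — ω₀ = 1/√(0.00348·1e-05) = 5361 rad/s.
Step 3 — f₀ = ω₀/(2π) = 853.2 Hz.
Step 4 — Series Q: Q = ω₀L/R = 5361·0.00348/163 = 0.1144.

(a) f₀ = 853.2 Hz  (b) Q = 0.1144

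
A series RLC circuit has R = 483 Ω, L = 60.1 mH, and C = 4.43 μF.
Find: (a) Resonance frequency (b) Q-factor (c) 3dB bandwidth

Step 1 — Resonance: ω₀ = 1/√(LC) = 1/√(0.0601·4.43e-06) = 1938 rad/s.
Step 2 — f₀ = ω₀/(2π) = 308.4 Hz.
Step 3 — Series Q: Q = ω₀L/R = 1938·0.0601/483 = 0.2412.
Step 4 — Bandwidth: Δω = ω₀/Q = 8037 rad/s; BW = Δω/(2π) = 1279 Hz.

(a) f₀ = 308.4 Hz  (b) Q = 0.2412  (c) BW = 1279 Hz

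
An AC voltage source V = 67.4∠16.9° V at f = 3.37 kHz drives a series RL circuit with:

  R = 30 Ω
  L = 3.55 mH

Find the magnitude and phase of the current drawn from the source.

Step 1 — Angular frequency: ω = 2π·f = 2π·3370 = 2.117e+04 rad/s.
Step 2 — Component impedances:
  R: Z = R = 30 Ω
  L: Z = jωL = j·2.117e+04·0.00355 = 0 + j75.17 Ω
Step 3 — Series combination: Z_total = R + L = 30 + j75.17 Ω = 80.93∠68.2° Ω.
Step 4 — Source phasor: V = 67.4∠16.9° V = 64.49 + j19.59 V.
Step 5 — Ohm's law: I = V / Z_total = (64.49 + j19.59) / (30 + j75.17) = 0.5202 - j0.6503 A.
Step 6 — Convert to polar: |I| = 0.8328 A, ∠I = -51.3°.

I = 0.8328∠-51.3° A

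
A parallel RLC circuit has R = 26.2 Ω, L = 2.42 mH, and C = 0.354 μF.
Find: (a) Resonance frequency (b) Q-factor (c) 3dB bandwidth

Step 1 — Resonance: ω₀ = 1/√(LC) = 1/√(0.00242·3.54e-07) = 3.417e+04 rad/s.
Step 2 — f₀ = ω₀/(2π) = 5438 Hz.
Step 3 — Parallel Q: Q = R/(ω₀L) = 26.2/(3.417e+04·0.00242) = 0.3169.
Step 4 — Bandwidth: Δω = ω₀/Q = 1.078e+05 rad/s; BW = Δω/(2π) = 1.716e+04 Hz.

(a) f₀ = 5438 Hz  (b) Q = 0.3169  (c) BW = 1.716e+04 Hz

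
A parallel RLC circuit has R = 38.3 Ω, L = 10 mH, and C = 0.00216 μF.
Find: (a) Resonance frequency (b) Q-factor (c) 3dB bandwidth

Step 1 — Resonance: ω₀ = 1/√(LC) = 1/√(0.01·2.16e-09) = 2.152e+05 rad/s.
Step 2 — f₀ = ω₀/(2π) = 3.424e+04 Hz.
Step 3 — Parallel Q: Q = R/(ω₀L) = 38.3/(2.152e+05·0.01) = 0.0178.
Step 4 — Bandwidth: Δω = ω₀/Q = 1.209e+07 rad/s; BW = Δω/(2π) = 1.924e+06 Hz.

(a) f₀ = 3.424e+04 Hz  (b) Q = 0.0178  (c) BW = 1.924e+06 Hz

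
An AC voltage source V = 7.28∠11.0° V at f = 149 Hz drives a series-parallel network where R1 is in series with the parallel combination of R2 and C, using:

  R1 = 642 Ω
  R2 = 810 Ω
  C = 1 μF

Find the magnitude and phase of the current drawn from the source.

Step 1 — Angular frequency: ω = 2π·f = 2π·149 = 936.2 rad/s.
Step 2 — Component impedances:
  R1: Z = R = 642 Ω
  R2: Z = R = 810 Ω
  C: Z = 1/(jωC) = -j/(ω·C) = 0 - j1068 Ω
Step 3 — Parallel branch: R2 || C = 1/(1/R2 + 1/C) = 514.3 - j390 Ω.
Step 4 — Series with R1: Z_total = R1 + (R2 || C) = 1156 - j390 Ω = 1220∠-18.6° Ω.
Step 5 — Source phasor: V = 7.28∠11.0° V = 7.146 + j1.389 V.
Step 6 — Ohm's law: I = V / Z_total = (7.146 + j1.389) / (1156 - j390) = 0.005185 + j0.00295 A.
Step 7 — Convert to polar: |I| = 0.005966 A, ∠I = 29.6°.

I = 0.005966∠29.6° A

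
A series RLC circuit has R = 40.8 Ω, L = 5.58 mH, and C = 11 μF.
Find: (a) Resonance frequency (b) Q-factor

Step 1 — Resonance condition Im(Z)=0 gives ω₀ = 1/√(LC).
Step 2 — ω₀ = 1/√(0.00558·1.1e-05) = 4036 rad/s.
Step 3 — f₀ = ω₀/(2π) = 642.4 Hz.
Step 4 — Series Q: Q = ω₀L/R = 4036·0.00558/40.8 = 0.552.

(a) f₀ = 642.4 Hz  (b) Q = 0.552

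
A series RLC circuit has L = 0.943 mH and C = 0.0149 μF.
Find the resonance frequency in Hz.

Step 1 — Resonance condition Im(Z)=0 gives ω₀ = 1/√(LC).
Step 2 — ω₀ = 1/√(0.000943·1.49e-08) = 2.668e+05 rad/s.
Step 3 — f₀ = ω₀/(2π) = 4.246e+04 Hz.

f₀ = 4.246e+04 Hz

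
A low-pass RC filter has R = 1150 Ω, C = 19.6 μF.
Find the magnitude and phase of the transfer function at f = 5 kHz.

Step 1 — Angular frequency: ω = 2π·5000 = 3.142e+04 rad/s.
Step 2 — Transfer function: H(jω) = 1/(1 + jωRC).
Step 3 — Denominator: 1 + jωRC = 1 + j·3.142e+04·1150·1.96e-05 = 1 + j708.1.
Step 4 — H = 1.994e-06 - j0.001412.
Step 5 — Magnitude: |H| = 0.001412 (-57.0 dB); phase: φ = -89.9°.

|H| = 0.001412 (-57.0 dB), φ = -89.9°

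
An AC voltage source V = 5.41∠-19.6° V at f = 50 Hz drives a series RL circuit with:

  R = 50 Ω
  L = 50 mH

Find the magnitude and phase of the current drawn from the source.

Step 1 — Angular frequency: ω = 2π·f = 2π·50 = 314.2 rad/s.
Step 2 — Component impedances:
  R: Z = R = 50 Ω
  L: Z = jωL = j·314.2·0.05 = 0 + j15.71 Ω
Step 3 — Series combination: Z_total = R + L = 50 + j15.71 Ω = 52.41∠17.4° Ω.
Step 4 — Source phasor: V = 5.41∠-19.6° V = 5.097 - j1.815 V.
Step 5 — Ohm's law: I = V / Z_total = (5.097 - j1.815) / (50 + j15.71) = 0.0824 - j0.06218 A.
Step 6 — Convert to polar: |I| = 0.1032 A, ∠I = -37.0°.

I = 0.1032∠-37.0° A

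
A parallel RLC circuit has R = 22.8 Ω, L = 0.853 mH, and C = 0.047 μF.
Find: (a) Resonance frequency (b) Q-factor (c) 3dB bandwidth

Step 1 — Resonance: ω₀ = 1/√(LC) = 1/√(0.000853·4.7e-08) = 1.579e+05 rad/s.
Step 2 — f₀ = ω₀/(2π) = 2.514e+04 Hz.
Step 3 — Parallel Q: Q = R/(ω₀L) = 22.8/(1.579e+05·0.000853) = 0.1692.
Step 4 — Bandwidth: Δω = ω₀/Q = 9.332e+05 rad/s; BW = Δω/(2π) = 1.485e+05 Hz.

(a) f₀ = 2.514e+04 Hz  (b) Q = 0.1692  (c) BW = 1.485e+05 Hz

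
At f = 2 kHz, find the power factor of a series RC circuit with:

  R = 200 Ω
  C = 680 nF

Step 1 — Angular frequency: ω = 2π·f = 2π·2000 = 1.257e+04 rad/s.
Step 2 — Component impedances:
  R: Z = R = 200 Ω
  C: Z = 1/(jωC) = -j/(ω·C) = 0 - j117 Ω
Step 3 — Series combination: Z_total = R + C = 200 - j117 Ω = 231.7∠-30.3° Ω.
Step 4 — Power factor: PF = cos(φ) = Re(Z)/|Z| = 200/231.72 = 0.8631.
Step 5 — Type: Im(Z) = -117 ⇒ leading (phase φ = -30.3°).

PF = 0.8631 (leading, φ = -30.3°)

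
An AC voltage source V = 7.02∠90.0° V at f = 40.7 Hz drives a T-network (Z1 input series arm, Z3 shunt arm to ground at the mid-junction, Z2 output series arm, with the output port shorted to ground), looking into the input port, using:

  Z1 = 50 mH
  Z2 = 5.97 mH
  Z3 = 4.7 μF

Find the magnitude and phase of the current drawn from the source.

Step 1 — Angular frequency: ω = 2π·f = 2π·40.7 = 255.7 rad/s.
Step 2 — Component impedances:
  Z1: Z = jωL = j·255.7·0.05 = 0 + j12.79 Ω
  Z2: Z = jωL = j·255.7·0.00597 = 0 + j1.527 Ω
  Z3: Z = 1/(jωC) = -j/(ω·C) = 0 - j832 Ω
Step 3 — With the output port shorted to ground, the output series arm Z2 runs from the junction to ground; the shunt arm Z3 also runs from the junction to ground. They appear in parallel: Z3 || Z2 = 0 + j1.529 Ω.
Step 4 — Series with input arm Z1: Z_in = Z1 + (Z3 || Z2) = 0 + j14.32 Ω = 14.32∠90.0° Ω.
Step 5 — Source phasor: V = 7.02∠90.0° V = 0 + j7.02 V.
Step 6 — Ohm's law: I = V / Z_total = (0 + j7.02) / (0 + j14.32) = 0.4904 A.
Step 7 — Convert to polar: |I| = 0.4904 A, ∠I = -0.0°.

I = 0.4904∠-0.0° A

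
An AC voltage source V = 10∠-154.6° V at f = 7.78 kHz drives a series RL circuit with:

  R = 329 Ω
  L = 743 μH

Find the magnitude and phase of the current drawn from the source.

Step 1 — Angular frequency: ω = 2π·f = 2π·7780 = 4.888e+04 rad/s.
Step 2 — Component impedances:
  R: Z = R = 329 Ω
  L: Z = jωL = j·4.888e+04·0.000743 = 0 + j36.32 Ω
Step 3 — Series combination: Z_total = R + L = 329 + j36.32 Ω = 331∠6.3° Ω.
Step 4 — Source phasor: V = 10∠-154.6° V = -9.033 - j4.289 V.
Step 5 — Ohm's law: I = V / Z_total = (-9.033 - j4.289) / (329 + j36.32) = -0.02855 - j0.009886 A.
Step 6 — Convert to polar: |I| = 0.03021 A, ∠I = -160.9°.

I = 0.03021∠-160.9° A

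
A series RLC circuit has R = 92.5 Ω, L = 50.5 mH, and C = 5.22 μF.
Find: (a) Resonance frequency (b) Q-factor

Step 1 — Resonance condition Im(Z)=0 gives ω₀ = 1/√(LC).
Step 2 — ω₀ = 1/√(0.0505·5.22e-06) = 1948 rad/s.
Step 3 — f₀ = ω₀/(2π) = 310 Hz.
Step 4 — Series Q: Q = ω₀L/R = 1948·0.0505/92.5 = 1.063.

(a) f₀ = 310 Hz  (b) Q = 1.063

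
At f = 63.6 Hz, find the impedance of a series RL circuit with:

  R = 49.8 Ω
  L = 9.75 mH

Step 1 — Angular frequency: ω = 2π·f = 2π·63.6 = 399.6 rad/s.
Step 2 — Component impedances:
  R: Z = R = 49.8 Ω
  L: Z = jωL = j·399.6·0.00975 = 0 + j3.896 Ω
Step 3 — Series combination: Z_total = R + L = 49.8 + j3.896 Ω = 49.95∠4.5° Ω.

Z = 49.8 + j3.896 Ω = 49.95∠4.5° Ω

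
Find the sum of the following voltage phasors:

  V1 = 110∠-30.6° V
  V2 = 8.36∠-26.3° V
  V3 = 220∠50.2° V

Step 1 — Convert each phasor to rectangular form:
  V1 = 110·(cos(-30.6°) + j·sin(-30.6°)) = 94.68 - j55.99 V
  V2 = 8.36·(cos(-26.3°) + j·sin(-26.3°)) = 7.495 - j3.704 V
  V3 = 220·(cos(50.2°) + j·sin(50.2°)) = 140.8 + j169 V
Step 2 — Sum components: V_total = 243 + j109.3 V.
Step 3 — Convert to polar: |V_total| = 266.5 V, ∠V_total = 24.2°.

V_total = 266.5∠24.2° V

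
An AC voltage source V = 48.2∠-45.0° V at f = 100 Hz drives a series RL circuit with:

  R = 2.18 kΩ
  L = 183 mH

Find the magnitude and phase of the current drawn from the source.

Step 1 — Angular frequency: ω = 2π·f = 2π·100 = 628.3 rad/s.
Step 2 — Component impedances:
  R: Z = R = 2180 Ω
  L: Z = jωL = j·628.3·0.183 = 0 + j115 Ω
Step 3 — Series combination: Z_total = R + L = 2180 + j115 Ω = 2183∠3.0° Ω.
Step 4 — Source phasor: V = 48.2∠-45.0° V = 34.08 - j34.08 V.
Step 5 — Ohm's law: I = V / Z_total = (34.08 - j34.08) / (2180 + j115) = 0.01477 - j0.01641 A.
Step 6 — Convert to polar: |I| = 0.02208 A, ∠I = -48.0°.

I = 0.02208∠-48.0° A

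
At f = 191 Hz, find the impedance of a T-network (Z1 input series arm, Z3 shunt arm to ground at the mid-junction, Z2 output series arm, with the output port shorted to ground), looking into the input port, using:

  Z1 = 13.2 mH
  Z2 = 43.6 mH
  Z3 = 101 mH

Step 1 — Angular frequency: ω = 2π·f = 2π·191 = 1200 rad/s.
Step 2 — Component impedances:
  Z1: Z = jωL = j·1200·0.0132 = 0 + j15.84 Ω
  Z2: Z = jωL = j·1200·0.0436 = 0 + j52.32 Ω
  Z3: Z = jωL = j·1200·0.101 = 0 + j121.2 Ω
Step 3 — With the output port shorted to ground, the output series arm Z2 runs from the junction to ground; the shunt arm Z3 also runs from the junction to ground. They appear in parallel: Z3 || Z2 = 0 + j36.55 Ω.
Step 4 — Series with input arm Z1: Z_in = Z1 + (Z3 || Z2) = 0 + j52.39 Ω = 52.39∠90.0° Ω.

Z = 0 + j52.39 Ω = 52.39∠90.0° Ω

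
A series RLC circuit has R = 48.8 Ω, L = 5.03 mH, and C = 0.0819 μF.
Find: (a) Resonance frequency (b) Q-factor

Step 1 — Resonance condition Im(Z)=0 gives ω₀ = 1/√(LC).
Step 2 — ω₀ = 1/√(0.00503·8.19e-08) = 4.927e+04 rad/s.
Step 3 — f₀ = ω₀/(2π) = 7841 Hz.
Step 4 — Series Q: Q = ω₀L/R = 4.927e+04·0.00503/48.8 = 5.078.

(a) f₀ = 7841 Hz  (b) Q = 5.078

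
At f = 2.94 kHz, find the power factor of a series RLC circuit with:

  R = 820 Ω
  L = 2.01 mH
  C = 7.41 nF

Step 1 — Angular frequency: ω = 2π·f = 2π·2940 = 1.847e+04 rad/s.
Step 2 — Component impedances:
  R: Z = R = 820 Ω
  L: Z = jωL = j·1.847e+04·0.00201 = 0 + j37.13 Ω
  C: Z = 1/(jωC) = -j/(ω·C) = 0 - j7306 Ω
Step 3 — Series combination: Z_total = R + L + C = 820 - j7268 Ω = 7315∠-83.6° Ω.
Step 4 — Power factor: PF = cos(φ) = Re(Z)/|Z| = 820/7315 = 0.1121.
Step 5 — Type: Im(Z) = -7268 ⇒ leading (phase φ = -83.6°).

PF = 0.1121 (leading, φ = -83.6°)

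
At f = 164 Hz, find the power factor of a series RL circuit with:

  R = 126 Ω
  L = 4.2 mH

Step 1 — Angular frequency: ω = 2π·f = 2π·164 = 1030 rad/s.
Step 2 — Component impedances:
  R: Z = R = 126 Ω
  L: Z = jωL = j·1030·0.0042 = 0 + j4.328 Ω
Step 3 — Series combination: Z_total = R + L = 126 + j4.328 Ω = 126.1∠2.0° Ω.
Step 4 — Power factor: PF = cos(φ) = Re(Z)/|Z| = 126/126.07 = 0.9994.
Step 5 — Type: Im(Z) = 4.328 ⇒ lagging (phase φ = 2.0°).

PF = 0.9994 (lagging, φ = 2.0°)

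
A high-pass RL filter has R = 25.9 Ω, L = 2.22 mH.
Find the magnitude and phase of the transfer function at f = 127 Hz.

Step 1 — Angular frequency: ω = 2π·127 = 798 rad/s.
Step 2 — Transfer function: H(jω) = jωL/(R + jωL).
Step 3 — Numerator jωL = j·1.771; denominator R + jωL = 25.9 + j1.771.
Step 4 — H = 0.004656 + j0.06808.
Step 5 — Magnitude: |H| = 0.06824 (-23.3 dB); phase: φ = 86.1°.

|H| = 0.06824 (-23.3 dB), φ = 86.1°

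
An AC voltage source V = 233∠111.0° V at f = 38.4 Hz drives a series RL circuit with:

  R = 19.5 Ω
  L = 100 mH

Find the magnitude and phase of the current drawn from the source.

Step 1 — Angular frequency: ω = 2π·f = 2π·38.4 = 241.3 rad/s.
Step 2 — Component impedances:
  R: Z = R = 19.5 Ω
  L: Z = jωL = j·241.3·0.1 = 0 + j24.13 Ω
Step 3 — Series combination: Z_total = R + L = 19.5 + j24.13 Ω = 31.02∠51.1° Ω.
Step 4 — Source phasor: V = 233∠111.0° V = -83.5 + j217.5 V.
Step 5 — Ohm's law: I = V / Z_total = (-83.5 + j217.5) / (19.5 + j24.13) = 3.762 + j6.501 A.
Step 6 — Convert to polar: |I| = 7.511 A, ∠I = 59.9°.

I = 7.511∠59.9° A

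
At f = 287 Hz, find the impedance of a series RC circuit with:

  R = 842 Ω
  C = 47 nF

Step 1 — Angular frequency: ω = 2π·f = 2π·287 = 1803 rad/s.
Step 2 — Component impedances:
  R: Z = R = 842 Ω
  C: Z = 1/(jωC) = -j/(ω·C) = 0 - j1.18e+04 Ω
Step 3 — Series combination: Z_total = R + C = 842 - j1.18e+04 Ω = 1.183e+04∠-85.9° Ω.

Z = 842 - j1.18e+04 Ω = 1.183e+04∠-85.9° Ω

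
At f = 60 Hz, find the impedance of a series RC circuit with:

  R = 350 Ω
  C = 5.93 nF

Step 1 — Angular frequency: ω = 2π·f = 2π·60 = 377 rad/s.
Step 2 — Component impedances:
  R: Z = R = 350 Ω
  C: Z = 1/(jωC) = -j/(ω·C) = 0 - j4.473e+05 Ω
Step 3 — Series combination: Z_total = R + C = 350 - j4.473e+05 Ω = 4.473e+05∠-90.0° Ω.

Z = 350 - j4.473e+05 Ω = 4.473e+05∠-90.0° Ω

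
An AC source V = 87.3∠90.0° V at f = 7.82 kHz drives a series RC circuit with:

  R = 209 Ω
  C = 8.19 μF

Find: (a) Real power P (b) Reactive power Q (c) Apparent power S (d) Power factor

Step 1 — Angular frequency: ω = 2π·f = 2π·7820 = 4.913e+04 rad/s.
Step 2 — Component impedances:
  R: Z = R = 209 Ω
  C: Z = 1/(jωC) = -j/(ω·C) = 0 - j2.485 Ω
Step 3 — Series combination: Z_total = R + C = 209 - j2.485 Ω = 209∠-0.7° Ω.
Step 4 — Source phasor: V = 87.3∠90.0° V = 0 + j87.3 V.
Step 5 — Current: I = V / Z = -0.004966 + j0.4176 A = 0.4177∠90.7° A.
Step 6 — Complex power: S = V·I* = 36.46 - j0.4335 VA.
Step 7 — Real power: P = Re(S) = 36.46 W.
Step 8 — Reactive power: Q = Im(S) = -0.4335 VAR.
Step 9 — Apparent power: |S| = 36.46 VA.
Step 10 — Power factor: PF = P/|S| = 0.9999 (leading).

(a) P = 36.46 W  (b) Q = -0.4335 VAR  (c) S = 36.46 VA  (d) PF = 0.9999 (leading)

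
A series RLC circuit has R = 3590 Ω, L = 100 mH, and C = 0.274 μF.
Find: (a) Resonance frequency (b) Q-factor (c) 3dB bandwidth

Step 1 — Resonance: ω₀ = 1/√(LC) = 1/√(0.1·2.74e-07) = 6041 rad/s.
Step 2 — f₀ = ω₀/(2π) = 961.5 Hz.
Step 3 — Series Q: Q = ω₀L/R = 6041·0.1/3590 = 0.1683.
Step 4 — Bandwidth: Δω = ω₀/Q = 3.59e+04 rad/s; BW = Δω/(2π) = 5714 Hz.

(a) f₀ = 961.5 Hz  (b) Q = 0.1683  (c) BW = 5714 Hz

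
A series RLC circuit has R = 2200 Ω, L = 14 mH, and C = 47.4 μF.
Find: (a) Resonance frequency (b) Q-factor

Step 1 — Resonance condition Im(Z)=0 gives ω₀ = 1/√(LC).
Step 2 — ω₀ = 1/√(0.014·4.74e-05) = 1228 rad/s.
Step 3 — f₀ = ω₀/(2π) = 195.4 Hz.
Step 4 — Series Q: Q = ω₀L/R = 1228·0.014/2200 = 0.007812.

(a) f₀ = 195.4 Hz  (b) Q = 0.007812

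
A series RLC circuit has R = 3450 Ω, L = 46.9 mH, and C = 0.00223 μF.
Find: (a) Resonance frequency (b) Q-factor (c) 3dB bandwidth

Step 1 — Resonance: ω₀ = 1/√(LC) = 1/√(0.0469·2.23e-09) = 9.778e+04 rad/s.
Step 2 — f₀ = ω₀/(2π) = 1.556e+04 Hz.
Step 3 — Series Q: Q = ω₀L/R = 9.778e+04·0.0469/3450 = 1.329.
Step 4 — Bandwidth: Δω = ω₀/Q = 7.356e+04 rad/s; BW = Δω/(2π) = 1.171e+04 Hz.

(a) f₀ = 1.556e+04 Hz  (b) Q = 1.329  (c) BW = 1.171e+04 Hz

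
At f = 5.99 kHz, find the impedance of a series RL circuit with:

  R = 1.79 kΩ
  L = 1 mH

Step 1 — Angular frequency: ω = 2π·f = 2π·5990 = 3.764e+04 rad/s.
Step 2 — Component impedances:
  R: Z = R = 1790 Ω
  L: Z = jωL = j·3.764e+04·0.001 = 0 + j37.64 Ω
Step 3 — Series combination: Z_total = R + L = 1790 + j37.64 Ω = 1790∠1.2° Ω.

Z = 1790 + j37.64 Ω = 1790∠1.2° Ω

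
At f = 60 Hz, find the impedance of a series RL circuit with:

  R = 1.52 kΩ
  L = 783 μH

Step 1 — Angular frequency: ω = 2π·f = 2π·60 = 377 rad/s.
Step 2 — Component impedances:
  R: Z = R = 1520 Ω
  L: Z = jωL = j·377·0.000783 = 0 + j0.2952 Ω
Step 3 — Series combination: Z_total = R + L = 1520 + j0.2952 Ω = 1520∠0.0° Ω.

Z = 1520 + j0.2952 Ω = 1520∠0.0° Ω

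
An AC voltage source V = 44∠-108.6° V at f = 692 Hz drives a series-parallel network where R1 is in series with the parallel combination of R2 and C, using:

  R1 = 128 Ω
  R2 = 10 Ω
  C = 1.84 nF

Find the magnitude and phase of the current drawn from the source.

Step 1 — Angular frequency: ω = 2π·f = 2π·692 = 4348 rad/s.
Step 2 — Component impedances:
  R1: Z = R = 128 Ω
  R2: Z = R = 10 Ω
  C: Z = 1/(jωC) = -j/(ω·C) = 0 - j1.25e+05 Ω
Step 3 — Parallel branch: R2 || C = 1/(1/R2 + 1/C) = 10 - j0.0008 Ω.
Step 4 — Series with R1: Z_total = R1 + (R2 || C) = 138 - j0.0008 Ω = 138∠-0.0° Ω.
Step 5 — Source phasor: V = 44∠-108.6° V = -14.03 - j41.7 V.
Step 6 — Ohm's law: I = V / Z_total = (-14.03 - j41.7) / (138 - j0.0008) = -0.1017 - j0.3022 A.
Step 7 — Convert to polar: |I| = 0.3188 A, ∠I = -108.6°.

I = 0.3188∠-108.6° A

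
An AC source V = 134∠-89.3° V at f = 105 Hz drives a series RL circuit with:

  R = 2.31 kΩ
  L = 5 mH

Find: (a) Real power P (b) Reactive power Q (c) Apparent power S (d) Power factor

Step 1 — Angular frequency: ω = 2π·f = 2π·105 = 659.7 rad/s.
Step 2 — Component impedances:
  R: Z = R = 2310 Ω
  L: Z = jωL = j·659.7·0.005 = 0 + j3.299 Ω
Step 3 — Series combination: Z_total = R + L = 2310 + j3.299 Ω = 2310∠0.1° Ω.
Step 4 — Source phasor: V = 134∠-89.3° V = 1.637 - j134 V.
Step 5 — Current: I = V / Z = 0.0006259 - j0.05801 A = 0.05801∠-89.4° A.
Step 6 — Complex power: S = V·I* = 7.773 + j0.0111 VA.
Step 7 — Real power: P = Re(S) = 7.773 W.
Step 8 — Reactive power: Q = Im(S) = 0.0111 VAR.
Step 9 — Apparent power: |S| = 7.773 VA.
Step 10 — Power factor: PF = P/|S| = 1 (lagging).

(a) P = 7.773 W  (b) Q = 0.0111 VAR  (c) S = 7.773 VA  (d) PF = 1 (lagging)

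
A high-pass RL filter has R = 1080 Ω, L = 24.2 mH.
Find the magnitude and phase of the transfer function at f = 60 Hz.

Step 1 — Angular frequency: ω = 2π·60 = 377 rad/s.
Step 2 — Transfer function: H(jω) = jωL/(R + jωL).
Step 3 — Numerator jωL = j·9.123; denominator R + jωL = 1080 + j9.123.
Step 4 — H = 7.135e-05 + j0.008447.
Step 5 — Magnitude: |H| = 0.008447 (-41.5 dB); phase: φ = 89.5°.

|H| = 0.008447 (-41.5 dB), φ = 89.5°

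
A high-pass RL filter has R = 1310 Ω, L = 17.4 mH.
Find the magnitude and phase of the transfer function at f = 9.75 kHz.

Step 1 — Angular frequency: ω = 2π·9750 = 6.126e+04 rad/s.
Step 2 — Transfer function: H(jω) = jωL/(R + jωL).
Step 3 — Numerator jωL = j·1066; denominator R + jωL = 1310 + j1066.
Step 4 — H = 0.3984 + j0.4896.
Step 5 — Magnitude: |H| = 0.6312 (-4.0 dB); phase: φ = 50.9°.

|H| = 0.6312 (-4.0 dB), φ = 50.9°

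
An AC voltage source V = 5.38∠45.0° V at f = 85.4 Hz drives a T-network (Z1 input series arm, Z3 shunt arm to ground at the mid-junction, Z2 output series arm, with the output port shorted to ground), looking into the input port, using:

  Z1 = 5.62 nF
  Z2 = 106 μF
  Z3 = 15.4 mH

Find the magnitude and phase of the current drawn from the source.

Step 1 — Angular frequency: ω = 2π·f = 2π·85.4 = 536.6 rad/s.
Step 2 — Component impedances:
  Z1: Z = 1/(jωC) = -j/(ω·C) = 0 - j3.316e+05 Ω
  Z2: Z = 1/(jωC) = -j/(ω·C) = 0 - j17.58 Ω
  Z3: Z = jωL = j·536.6·0.0154 = 0 + j8.263 Ω
Step 3 — With the output port shorted to ground, the output series arm Z2 runs from the junction to ground; the shunt arm Z3 also runs from the junction to ground. They appear in parallel: Z3 || Z2 = 0 + j15.59 Ω.
Step 4 — Series with input arm Z1: Z_in = Z1 + (Z3 || Z2) = 0 - j3.316e+05 Ω = 3.316e+05∠-90.0° Ω.
Step 5 — Source phasor: V = 5.38∠45.0° V = 3.804 + j3.804 V.
Step 6 — Ohm's law: I = V / Z_total = (3.804 + j3.804) / (0 - j3.316e+05) = -1.147e-05 + j1.147e-05 A.
Step 7 — Convert to polar: |I| = 1.622e-05 A, ∠I = 135.0°.

I = 1.622e-05∠135.0° A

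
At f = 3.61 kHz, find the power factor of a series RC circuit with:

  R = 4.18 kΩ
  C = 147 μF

Step 1 — Angular frequency: ω = 2π·f = 2π·3610 = 2.268e+04 rad/s.
Step 2 — Component impedances:
  R: Z = R = 4180 Ω
  C: Z = 1/(jωC) = -j/(ω·C) = 0 - j0.2999 Ω
Step 3 — Series combination: Z_total = R + C = 4180 - j0.2999 Ω = 4180∠-0.0° Ω.
Step 4 — Power factor: PF = cos(φ) = Re(Z)/|Z| = 4180/4180 = 1.
Step 5 — Type: Im(Z) = -0.2999 ⇒ leading (phase φ = -0.0°).

PF = 1 (leading, φ = -0.0°)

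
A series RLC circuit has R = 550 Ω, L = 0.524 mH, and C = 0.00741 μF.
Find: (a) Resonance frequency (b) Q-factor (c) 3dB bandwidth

Step 1 — Resonance: ω₀ = 1/√(LC) = 1/√(0.000524·7.41e-09) = 5.075e+05 rad/s.
Step 2 — f₀ = ω₀/(2π) = 8.077e+04 Hz.
Step 3 — Series Q: Q = ω₀L/R = 5.075e+05·0.000524/550 = 0.4835.
Step 4 — Bandwidth: Δω = ω₀/Q = 1.05e+06 rad/s; BW = Δω/(2π) = 1.671e+05 Hz.

(a) f₀ = 8.077e+04 Hz  (b) Q = 0.4835  (c) BW = 1.671e+05 Hz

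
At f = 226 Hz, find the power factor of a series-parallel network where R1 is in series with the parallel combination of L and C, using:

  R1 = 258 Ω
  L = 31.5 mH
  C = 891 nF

Step 1 — Angular frequency: ω = 2π·f = 2π·226 = 1420 rad/s.
Step 2 — Component impedances:
  R1: Z = R = 258 Ω
  L: Z = jωL = j·1420·0.0315 = 0 + j44.73 Ω
  C: Z = 1/(jωC) = -j/(ω·C) = 0 - j790.4 Ω
Step 3 — Parallel branch: L || C = 1/(1/L + 1/C) = 0 + j47.41 Ω.
Step 4 — Series with R1: Z_total = R1 + (L || C) = 258 + j47.41 Ω = 262.3∠10.4° Ω.
Step 5 — Power factor: PF = cos(φ) = Re(Z)/|Z| = 258/262.32 = 0.9835.
Step 6 — Type: Im(Z) = 47.41 ⇒ lagging (phase φ = 10.4°).

PF = 0.9835 (lagging, φ = 10.4°)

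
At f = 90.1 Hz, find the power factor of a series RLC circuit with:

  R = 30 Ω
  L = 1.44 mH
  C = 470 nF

Step 1 — Angular frequency: ω = 2π·f = 2π·90.1 = 566.1 rad/s.
Step 2 — Component impedances:
  R: Z = R = 30 Ω
  L: Z = jωL = j·566.1·0.00144 = 0 + j0.8152 Ω
  C: Z = 1/(jωC) = -j/(ω·C) = 0 - j3758 Ω
Step 3 — Series combination: Z_total = R + L + C = 30 - j3758 Ω = 3758∠-89.5° Ω.
Step 4 — Power factor: PF = cos(φ) = Re(Z)/|Z| = 30/3757.7 = 0.007984.
Step 5 — Type: Im(Z) = -3758 ⇒ leading (phase φ = -89.5°).

PF = 0.007984 (leading, φ = -89.5°)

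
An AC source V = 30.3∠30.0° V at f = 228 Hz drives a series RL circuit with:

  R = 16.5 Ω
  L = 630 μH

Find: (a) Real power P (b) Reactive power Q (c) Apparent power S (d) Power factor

Step 1 — Angular frequency: ω = 2π·f = 2π·228 = 1433 rad/s.
Step 2 — Component impedances:
  R: Z = R = 16.5 Ω
  L: Z = jωL = j·1433·0.00063 = 0 + j0.9025 Ω
Step 3 — Series combination: Z_total = R + L = 16.5 + j0.9025 Ω = 16.52∠3.1° Ω.
Step 4 — Source phasor: V = 30.3∠30.0° V = 26.24 + j15.15 V.
Step 5 — Current: I = V / Z = 1.636 + j0.8287 A = 1.834∠26.9° A.
Step 6 — Complex power: S = V·I* = 55.48 + j3.034 VA.
Step 7 — Real power: P = Re(S) = 55.48 W.
Step 8 — Reactive power: Q = Im(S) = 3.034 VAR.
Step 9 — Apparent power: |S| = 55.56 VA.
Step 10 — Power factor: PF = P/|S| = 0.9985 (lagging).

(a) P = 55.48 W  (b) Q = 3.034 VAR  (c) S = 55.56 VA  (d) PF = 0.9985 (lagging)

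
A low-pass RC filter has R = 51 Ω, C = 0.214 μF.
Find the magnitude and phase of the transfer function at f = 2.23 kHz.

Step 1 — Angular frequency: ω = 2π·2230 = 1.401e+04 rad/s.
Step 2 — Transfer function: H(jω) = 1/(1 + jωRC).
Step 3 — Denominator: 1 + jωRC = 1 + j·1.401e+04·51·2.14e-07 = 1 + j0.1529.
Step 4 — H = 0.9771 - j0.1494.
Step 5 — Magnitude: |H| = 0.9885 (-0.1 dB); phase: φ = -8.7°.

|H| = 0.9885 (-0.1 dB), φ = -8.7°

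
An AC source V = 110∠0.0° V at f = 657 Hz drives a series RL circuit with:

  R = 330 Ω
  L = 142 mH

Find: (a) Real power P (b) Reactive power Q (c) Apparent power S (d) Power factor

Step 1 — Angular frequency: ω = 2π·f = 2π·657 = 4128 rad/s.
Step 2 — Component impedances:
  R: Z = R = 330 Ω
  L: Z = jωL = j·4128·0.142 = 0 + j586.2 Ω
Step 3 — Series combination: Z_total = R + L = 330 + j586.2 Ω = 672.7∠60.6° Ω.
Step 4 — Source phasor: V = 110∠0.0° V = 110 V.
Step 5 — Current: I = V / Z = 0.08022 - j0.1425 A = 0.1635∠-60.6° A.
Step 6 — Complex power: S = V·I* = 8.824 + j15.67 VA.
Step 7 — Real power: P = Re(S) = 8.824 W.
Step 8 — Reactive power: Q = Im(S) = 15.67 VAR.
Step 9 — Apparent power: |S| = 17.99 VA.
Step 10 — Power factor: PF = P/|S| = 0.4906 (lagging).

(a) P = 8.824 W  (b) Q = 15.67 VAR  (c) S = 17.99 VA  (d) PF = 0.4906 (lagging)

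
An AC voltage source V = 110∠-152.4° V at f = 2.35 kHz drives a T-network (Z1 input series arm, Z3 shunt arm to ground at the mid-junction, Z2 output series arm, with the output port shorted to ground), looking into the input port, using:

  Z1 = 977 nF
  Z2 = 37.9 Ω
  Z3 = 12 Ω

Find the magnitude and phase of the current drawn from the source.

Step 1 — Angular frequency: ω = 2π·f = 2π·2350 = 1.477e+04 rad/s.
Step 2 — Component impedances:
  Z1: Z = 1/(jωC) = -j/(ω·C) = 0 - j69.32 Ω
  Z2: Z = R = 37.9 Ω
  Z3: Z = R = 12 Ω
Step 3 — With the output port shorted to ground, the output series arm Z2 runs from the junction to ground; the shunt arm Z3 also runs from the junction to ground. They appear in parallel: Z3 || Z2 = 9.114 Ω.
Step 4 — Series with input arm Z1: Z_in = Z1 + (Z3 || Z2) = 9.114 - j69.32 Ω = 69.92∠-82.5° Ω.
Step 5 — Source phasor: V = 110∠-152.4° V = -97.48 - j50.96 V.
Step 6 — Ohm's law: I = V / Z_total = (-97.48 - j50.96) / (9.114 - j69.32) = 0.5409 - j1.477 A.
Step 7 — Convert to polar: |I| = 1.573 A, ∠I = -69.9°.

I = 1.573∠-69.9° A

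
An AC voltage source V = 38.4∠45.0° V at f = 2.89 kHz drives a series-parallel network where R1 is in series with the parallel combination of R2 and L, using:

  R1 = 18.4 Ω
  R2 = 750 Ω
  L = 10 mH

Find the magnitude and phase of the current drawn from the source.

Step 1 — Angular frequency: ω = 2π·f = 2π·2890 = 1.816e+04 rad/s.
Step 2 — Component impedances:
  R1: Z = R = 18.4 Ω
  R2: Z = R = 750 Ω
  L: Z = jωL = j·1.816e+04·0.01 = 0 + j181.6 Ω
Step 3 — Parallel branch: R2 || L = 1/(1/R2 + 1/L) = 41.53 + j171.5 Ω.
Step 4 — Series with R1: Z_total = R1 + (R2 || L) = 59.93 + j171.5 Ω = 181.7∠70.7° Ω.
Step 5 — Source phasor: V = 38.4∠45.0° V = 27.15 + j27.15 V.
Step 6 — Ohm's law: I = V / Z_total = (27.15 + j27.15) / (59.93 + j171.5) = 0.1904 - j0.09179 A.
Step 7 — Convert to polar: |I| = 0.2113 A, ∠I = -25.7°.

I = 0.2113∠-25.7° A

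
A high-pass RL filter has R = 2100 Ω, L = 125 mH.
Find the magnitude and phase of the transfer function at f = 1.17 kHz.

Step 1 — Angular frequency: ω = 2π·1170 = 7351 rad/s.
Step 2 — Transfer function: H(jω) = jωL/(R + jωL).
Step 3 — Numerator jωL = j·918.9; denominator R + jωL = 2100 + j918.9.
Step 4 — H = 0.1607 + j0.3673.
Step 5 — Magnitude: |H| = 0.4009 (-7.9 dB); phase: φ = 66.4°.

|H| = 0.4009 (-7.9 dB), φ = 66.4°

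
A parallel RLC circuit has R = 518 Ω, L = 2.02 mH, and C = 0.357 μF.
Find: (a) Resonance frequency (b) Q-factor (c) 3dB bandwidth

Step 1 — Resonance: ω₀ = 1/√(LC) = 1/√(0.00202·3.57e-07) = 3.724e+04 rad/s.
Step 2 — f₀ = ω₀/(2π) = 5927 Hz.
Step 3 — Parallel Q: Q = R/(ω₀L) = 518/(3.724e+04·0.00202) = 6.886.
Step 4 — Bandwidth: Δω = ω₀/Q = 5408 rad/s; BW = Δω/(2π) = 860.6 Hz.

(a) f₀ = 5927 Hz  (b) Q = 6.886  (c) BW = 860.6 Hz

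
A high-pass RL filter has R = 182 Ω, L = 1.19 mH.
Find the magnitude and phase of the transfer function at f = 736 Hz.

Step 1 — Angular frequency: ω = 2π·736 = 4624 rad/s.
Step 2 — Transfer function: H(jω) = jωL/(R + jωL).
Step 3 — Numerator jωL = j·5.503; denominator R + jωL = 182 + j5.503.
Step 4 — H = 0.0009134 + j0.03021.
Step 5 — Magnitude: |H| = 0.03022 (-30.4 dB); phase: φ = 88.3°.

|H| = 0.03022 (-30.4 dB), φ = 88.3°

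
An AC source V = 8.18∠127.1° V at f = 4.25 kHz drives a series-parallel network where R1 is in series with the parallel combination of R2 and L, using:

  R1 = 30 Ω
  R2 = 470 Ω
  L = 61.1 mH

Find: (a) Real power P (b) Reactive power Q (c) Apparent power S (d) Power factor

Step 1 — Angular frequency: ω = 2π·f = 2π·4250 = 2.67e+04 rad/s.
Step 2 — Component impedances:
  R1: Z = R = 30 Ω
  R2: Z = R = 470 Ω
  L: Z = jωL = j·2.67e+04·0.0611 = 0 + j1632 Ω
Step 3 — Parallel branch: R2 || L = 1/(1/R2 + 1/L) = 434 + j125 Ω.
Step 4 — Series with R1: Z_total = R1 + (R2 || L) = 464 + j125 Ω = 480.5∠15.1° Ω.
Step 5 — Source phasor: V = 8.18∠127.1° V = -4.934 + j6.524 V.
Step 6 — Current: I = V / Z = -0.006382 + j0.01578 A = 0.01702∠112.0° A.
Step 7 — Complex power: S = V·I* = 0.1345 + j0.03623 VA.
Step 8 — Real power: P = Re(S) = 0.1345 W.
Step 9 — Reactive power: Q = Im(S) = 0.03623 VAR.
Step 10 — Apparent power: |S| = 0.1392 VA.
Step 11 — Power factor: PF = P/|S| = 0.9656 (lagging).

(a) P = 0.1345 W  (b) Q = 0.03623 VAR  (c) S = 0.1392 VA  (d) PF = 0.9656 (lagging)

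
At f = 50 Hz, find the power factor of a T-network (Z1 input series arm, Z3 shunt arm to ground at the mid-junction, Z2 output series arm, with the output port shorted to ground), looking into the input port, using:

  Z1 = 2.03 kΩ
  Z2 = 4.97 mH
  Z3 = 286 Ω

Step 1 — Angular frequency: ω = 2π·f = 2π·50 = 314.2 rad/s.
Step 2 — Component impedances:
  Z1: Z = R = 2030 Ω
  Z2: Z = jωL = j·314.2·0.00497 = 0 + j1.561 Ω
  Z3: Z = R = 286 Ω
Step 3 — With the output port shorted to ground, the output series arm Z2 runs from the junction to ground; the shunt arm Z3 also runs from the junction to ground. They appear in parallel: Z3 || Z2 = 0.008524 + j1.561 Ω.
Step 4 — Series with input arm Z1: Z_in = Z1 + (Z3 || Z2) = 2030 + j1.561 Ω = 2030∠0.0° Ω.
Step 5 — Power factor: PF = cos(φ) = Re(Z)/|Z| = 2030/2030 = 1.
Step 6 — Type: Im(Z) = 1.561 ⇒ lagging (phase φ = 0.0°).

PF = 1 (lagging, φ = 0.0°)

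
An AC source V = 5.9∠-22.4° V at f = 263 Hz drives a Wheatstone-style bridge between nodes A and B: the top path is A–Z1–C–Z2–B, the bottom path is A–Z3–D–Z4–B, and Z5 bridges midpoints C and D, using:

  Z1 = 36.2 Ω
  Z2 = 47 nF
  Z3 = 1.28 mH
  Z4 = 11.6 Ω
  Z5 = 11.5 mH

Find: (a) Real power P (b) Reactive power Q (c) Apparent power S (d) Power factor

Step 1 — Angular frequency: ω = 2π·f = 2π·263 = 1652 rad/s.
Step 2 — Component impedances:
  Z1: Z = R = 36.2 Ω
  Z2: Z = 1/(jωC) = -j/(ω·C) = 0 - j1.288e+04 Ω
  Z3: Z = jωL = j·1652·0.00128 = 0 + j2.115 Ω
  Z4: Z = R = 11.6 Ω
  Z5: Z = jωL = j·1652·0.0115 = 0 + j19 Ω
Step 3 — Bridge requires nodal analysis (the Z5 bridge couples midpoints C and D, so the two paths cannot be reduced to a simple series/parallel combination). Setting node B to ground and injecting 1 A at node A, the 3-node admittance system at A, C, D solves to V_A = Z_AB = 11.69 + j2.052 Ω = 11.87∠10.0° Ω.
Step 4 — Source phasor: V = 5.9∠-22.4° V = 5.455 - j2.248 V.
Step 5 — Current: I = V / Z = 0.4198 - j0.266 A = 0.497∠-32.4° A.
Step 6 — Complex power: S = V·I* = 2.888 + j0.5069 VA.
Step 7 — Real power: P = Re(S) = 2.888 W.
Step 8 — Reactive power: Q = Im(S) = 0.5069 VAR.
Step 9 — Apparent power: |S| = 2.932 VA.
Step 10 — Power factor: PF = P/|S| = 0.9849 (lagging).

(a) P = 2.888 W  (b) Q = 0.5069 VAR  (c) S = 2.932 VA  (d) PF = 0.9849 (lagging)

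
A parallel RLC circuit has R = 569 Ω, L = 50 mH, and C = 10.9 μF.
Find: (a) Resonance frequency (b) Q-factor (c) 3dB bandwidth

Step 1 — Resonance: ω₀ = 1/√(LC) = 1/√(0.05·1.09e-05) = 1355 rad/s.
Step 2 — f₀ = ω₀/(2π) = 215.6 Hz.
Step 3 — Parallel Q: Q = R/(ω₀L) = 569/(1355·0.05) = 8.401.
Step 4 — Bandwidth: Δω = ω₀/Q = 161.2 rad/s; BW = Δω/(2π) = 25.66 Hz.

(a) f₀ = 215.6 Hz  (b) Q = 8.401  (c) BW = 25.66 Hz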